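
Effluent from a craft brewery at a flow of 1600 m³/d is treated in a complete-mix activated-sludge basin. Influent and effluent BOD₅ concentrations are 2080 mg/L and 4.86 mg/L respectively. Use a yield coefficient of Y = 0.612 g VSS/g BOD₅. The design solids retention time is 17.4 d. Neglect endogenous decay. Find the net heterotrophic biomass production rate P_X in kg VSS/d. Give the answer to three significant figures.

P_X ≈ 2030 kg VSS/d

No decay correction is needed, so Y_obs = Y = 0.612.
Mass of BOD₅ removed per day: Q(S₀ − S) = 1600 × 2075 g/m³ = 3320 kg/d.
Net biomass production P_X = Y_obs × Q·(S₀ − S) = 0.6120 × 3320 = 2032 kg VSS/d.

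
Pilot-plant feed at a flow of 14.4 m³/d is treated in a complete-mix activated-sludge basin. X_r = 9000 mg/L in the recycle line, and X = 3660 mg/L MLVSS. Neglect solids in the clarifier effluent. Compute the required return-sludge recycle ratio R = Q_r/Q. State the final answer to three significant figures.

R = Q_r/Q = X/(X_r − X) = 3660 / (9000 − 3660) = 0.6854.

R ≈ 0.685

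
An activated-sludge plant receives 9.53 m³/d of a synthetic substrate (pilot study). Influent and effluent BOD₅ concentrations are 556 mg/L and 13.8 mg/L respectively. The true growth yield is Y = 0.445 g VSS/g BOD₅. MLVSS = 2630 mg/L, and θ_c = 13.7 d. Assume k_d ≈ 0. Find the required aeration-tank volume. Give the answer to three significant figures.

V·X = Y·Q·ΔS·θ_c gives V = 0.445 × 9.53 × (556 − 13.8) × 13.7 / 2630 = 11.98 m³.

V ≈ 12.0 m³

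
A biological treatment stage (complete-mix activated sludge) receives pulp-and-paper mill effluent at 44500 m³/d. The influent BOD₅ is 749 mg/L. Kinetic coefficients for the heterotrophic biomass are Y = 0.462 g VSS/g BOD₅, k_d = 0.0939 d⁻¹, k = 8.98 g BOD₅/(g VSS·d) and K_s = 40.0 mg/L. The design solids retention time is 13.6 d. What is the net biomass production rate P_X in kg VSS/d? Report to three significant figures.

Effluent substrate depends only on kinetics and SRT: S = K_s(1 + k_d θ_c) / [θ_c(Yk − k_d) − 1] = 40.0 × (1 + 0.0939 × 13.6) / [13.6 × (0.462 × 8.98 − 0.0939) − 1] = 91.08 / 54.15 = 1.682 mg/L.
Y_obs = Y / (1 + k_d θ_c) = 0.462 / (1 + 0.0939 × 13.6) = 0.462 / 2.277 = 0.2029.
Substrate removed = Q·(S₀ − S) = 44500 m³/d × (749 − 1.68) g/m³ = 3.33×10^7 g/d = 33256 kg/d.
Net biomass production P_X = Y_obs × Q·(S₀ − S) = 0.2029 × 33256 = 6747 kg VSS/d.

P_X ≈ 6750 kg VSS/d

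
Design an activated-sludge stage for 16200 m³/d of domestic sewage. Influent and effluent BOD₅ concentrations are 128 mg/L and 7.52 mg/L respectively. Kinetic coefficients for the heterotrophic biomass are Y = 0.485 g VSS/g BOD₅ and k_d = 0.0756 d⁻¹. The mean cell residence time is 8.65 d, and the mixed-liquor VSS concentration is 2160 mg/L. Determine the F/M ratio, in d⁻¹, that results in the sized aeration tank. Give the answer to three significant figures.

Rearranging the biomass balance for a CMAS with decay, V = Y·Q·ΔS·θ_c / [X·(1+k_d θ_c)] = 0.485 × 16200 × (128 − 7.52) × 8.65 / [2160 × (1 + 0.0756 × 8.65)] = 8.19×10^6 / 3573 = 2292 m³.
F/M = applied load / biomass = Q·S₀/(V·X) = 16200 × 128 / (2292 × 2160) = 0.4188 d⁻¹.

F/M ≈ 0.419 d⁻¹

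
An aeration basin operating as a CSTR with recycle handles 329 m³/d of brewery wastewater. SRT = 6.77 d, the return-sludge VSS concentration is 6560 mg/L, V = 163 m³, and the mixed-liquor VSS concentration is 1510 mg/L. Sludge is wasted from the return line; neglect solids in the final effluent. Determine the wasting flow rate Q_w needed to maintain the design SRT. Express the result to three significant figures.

Wasting from the return line (neglecting effluent solids): Q_w = V·X / (θ_c·X_r) = 163.0 × 1510 / (6.77 × 6560) = 5.542 m³/d.

Q_w ≈ 5.54 m³/d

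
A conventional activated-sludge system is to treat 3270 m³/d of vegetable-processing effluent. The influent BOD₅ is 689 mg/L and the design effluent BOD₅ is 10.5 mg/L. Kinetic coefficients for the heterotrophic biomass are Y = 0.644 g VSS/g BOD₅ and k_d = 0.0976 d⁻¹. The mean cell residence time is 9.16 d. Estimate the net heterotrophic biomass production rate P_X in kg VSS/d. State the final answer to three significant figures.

P_X ≈ 754 kg VSS/d

Observed yield with endogenous decay: Y_obs = Y / (1 + k_d·θ_c) = 0.644 / (1 + 0.0976 × 9.16) = 0.644 / 1.894 = 0.3400 g VSS/g BOD₅.
ΔS = 689 − 10.5 = 678.5 mg/L, so the substrate removal rate is 3270 × 678.5/1000 = 2219 kg BOD₅/d.
Net biomass production P_X = Y_obs × Q·(S₀ − S) = 0.3400 × 2219 = 754.4 kg VSS/d.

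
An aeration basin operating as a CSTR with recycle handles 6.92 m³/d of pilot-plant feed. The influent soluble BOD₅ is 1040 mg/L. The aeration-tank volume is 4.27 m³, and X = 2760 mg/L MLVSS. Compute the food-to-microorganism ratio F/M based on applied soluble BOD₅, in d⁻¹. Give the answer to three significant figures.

F/M ≈ 0.611 d⁻¹

F/M = applied load / biomass = Q·S₀/(V·X) = 6.92 × 1040 / (4.270 × 2760) = 0.6107 d⁻¹.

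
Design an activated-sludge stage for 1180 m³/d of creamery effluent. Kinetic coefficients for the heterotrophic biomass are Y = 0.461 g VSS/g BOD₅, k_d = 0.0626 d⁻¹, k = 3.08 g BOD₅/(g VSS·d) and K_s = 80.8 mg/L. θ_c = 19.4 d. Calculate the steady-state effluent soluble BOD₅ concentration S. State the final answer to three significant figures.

S ≈ 7.06 mg/L

For a completely mixed reactor with recycle the Lawrence–McCarty relation gives S = K_s·(1 + k_d·θ_c) / [θ_c·(Y·k − k_d) − 1] = 80.8 × (1 + 0.0626 × 19.4) / [19.4 × (0.461 × 3.08 − 0.0626) − 1] = 178.9 / 25.33 = 7.063 mg/L.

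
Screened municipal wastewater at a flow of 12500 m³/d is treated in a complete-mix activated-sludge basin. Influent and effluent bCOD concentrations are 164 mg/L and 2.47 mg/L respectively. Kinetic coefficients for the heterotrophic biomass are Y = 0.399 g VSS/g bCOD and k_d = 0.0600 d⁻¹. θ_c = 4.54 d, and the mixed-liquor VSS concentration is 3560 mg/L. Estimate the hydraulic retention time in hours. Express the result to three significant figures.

τ ≈ 1.55 h

Rearranging the biomass balance for a CMAS with decay, V = Y·Q·ΔS·θ_c / [X·(1+k_d θ_c)] = 0.399 × 12500 × (164 − 2.47) × 4.54 / [3560 × (1 + 0.0600 × 4.54)] = 3.66×10^6 / 4530 = 807.5 m³.
τ = V/Q = 807.5/12500 = 0.06460 d, or 1.550 h.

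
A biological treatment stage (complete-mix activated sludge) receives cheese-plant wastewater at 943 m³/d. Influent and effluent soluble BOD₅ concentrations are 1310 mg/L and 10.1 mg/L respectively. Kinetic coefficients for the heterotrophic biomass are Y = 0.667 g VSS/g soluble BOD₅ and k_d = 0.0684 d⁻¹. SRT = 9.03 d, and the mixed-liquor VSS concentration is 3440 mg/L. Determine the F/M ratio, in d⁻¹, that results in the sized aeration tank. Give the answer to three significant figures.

F/M ≈ 0.271 d⁻¹

Rearranging the biomass balance for a CMAS with decay, V = Y·Q·ΔS·θ_c / [X·(1+k_d θ_c)] = 0.667 × 943 × (1310 − 10.1) × 9.03 / [3440 × (1 + 0.0684 × 9.03)] = 7.38×10^6 / 5565 = 1327 m³.
F/M = applied load / biomass = Q·S₀/(V·X) = 943 × 1310 / (1327 × 3440) = 0.2707 d⁻¹.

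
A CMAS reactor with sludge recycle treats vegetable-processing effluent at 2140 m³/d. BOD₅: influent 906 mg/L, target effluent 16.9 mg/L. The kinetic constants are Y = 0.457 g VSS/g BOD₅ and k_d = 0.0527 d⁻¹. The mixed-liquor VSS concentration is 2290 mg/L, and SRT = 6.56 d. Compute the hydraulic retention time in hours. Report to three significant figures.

Steady-state biomass mass balance: V·X·(1 + k_d·θ_c) = Y·Q·(S₀ − S)·θ_c, so V = 0.457 × 2140 × (906 − 16.9) × 6.56 / [2290 × (1 + 0.0527 × 6.56)] = 5.7×10^6 / 3082 = 1851 m³.
τ = V/Q = 1851/2140 = 0.8649 d, or 20.76 h.

τ ≈ 20.8 h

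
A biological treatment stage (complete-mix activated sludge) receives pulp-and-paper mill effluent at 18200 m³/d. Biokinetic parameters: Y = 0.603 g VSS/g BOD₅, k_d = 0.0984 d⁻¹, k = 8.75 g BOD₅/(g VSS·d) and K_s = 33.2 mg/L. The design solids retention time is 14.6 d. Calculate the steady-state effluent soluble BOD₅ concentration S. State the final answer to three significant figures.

Effluent substrate depends only on kinetics and SRT: S = K_s(1 + k_d θ_c) / [θ_c(Yk − k_d) − 1] = 33.2 × (1 + 0.0984 × 14.6) / [14.6 × (0.603 × 8.75 − 0.0984) − 1] = 80.90 / 74.60 = 1.084 mg/L.

S ≈ 1.08 mg/L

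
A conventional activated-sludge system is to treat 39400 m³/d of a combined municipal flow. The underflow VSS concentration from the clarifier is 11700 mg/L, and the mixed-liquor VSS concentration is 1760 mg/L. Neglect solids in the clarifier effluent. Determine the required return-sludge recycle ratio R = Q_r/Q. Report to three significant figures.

Solids balance on the clarifier gives (1+R)X = R·X_r, so R = X/(X_r − X) = 1760 / (11700 − 1760) = 0.1771.

R ≈ 0.177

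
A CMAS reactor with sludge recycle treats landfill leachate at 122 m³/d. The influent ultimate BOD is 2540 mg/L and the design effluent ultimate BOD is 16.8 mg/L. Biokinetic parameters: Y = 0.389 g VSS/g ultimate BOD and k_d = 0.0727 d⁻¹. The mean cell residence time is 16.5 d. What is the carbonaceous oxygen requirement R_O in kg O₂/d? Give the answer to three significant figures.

Correct the yield for decay: Y_obs = Y/(1 + k_d θ_c) = 0.389 / (1 + 0.0727 × 16.5) = 0.389 / 2.200 = 0.1769.
Substrate removed = Q·(S₀ − S) = 122 m³/d × (2540 − 16.8) g/m³ = 3.08×10^5 g/d = 307.8 kg/d.
Biomass synthesised: P_X = Y_obs × 307.8 = 54.44 kg VSS/d.
R_O = Q·ΔS − 1.42 P_X = 307.8 − 77.31 = 230.5 kg O₂/d.

R_O ≈ 231 kg O₂/d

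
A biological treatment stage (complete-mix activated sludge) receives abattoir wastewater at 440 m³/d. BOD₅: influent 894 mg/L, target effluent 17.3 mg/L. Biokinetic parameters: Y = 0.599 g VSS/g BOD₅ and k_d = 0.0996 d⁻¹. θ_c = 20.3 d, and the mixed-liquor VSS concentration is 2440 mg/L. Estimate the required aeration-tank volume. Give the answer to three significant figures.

Steady-state biomass mass balance: V·X·(1 + k_d·θ_c) = Y·Q·(S₀ − S)·θ_c, so V = 0.599 × 440 × (894 − 17.3) × 20.3 / [2440 × (1 + 0.0996 × 20.3)] = 4.69×10^6 / 7373 = 636.1 m³.

V ≈ 636 m³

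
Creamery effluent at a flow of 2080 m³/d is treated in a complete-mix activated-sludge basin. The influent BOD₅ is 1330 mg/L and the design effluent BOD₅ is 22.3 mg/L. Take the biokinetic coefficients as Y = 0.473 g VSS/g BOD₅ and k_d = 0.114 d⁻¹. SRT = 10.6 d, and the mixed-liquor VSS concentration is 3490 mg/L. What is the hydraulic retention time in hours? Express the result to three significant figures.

τ ≈ 20.4 h

Rearranging the biomass balance for a CMAS with decay, V = Y·Q·ΔS·θ_c / [X·(1+k_d θ_c)] = 0.473 × 2080 × (1330 − 22.3) × 10.6 / [3490 × (1 + 0.114 × 10.6)] = 1.36×10^7 / 7707 = 1769 m³.
τ = V/Q = 1769/2080 = 0.8507 d, or 20.42 h.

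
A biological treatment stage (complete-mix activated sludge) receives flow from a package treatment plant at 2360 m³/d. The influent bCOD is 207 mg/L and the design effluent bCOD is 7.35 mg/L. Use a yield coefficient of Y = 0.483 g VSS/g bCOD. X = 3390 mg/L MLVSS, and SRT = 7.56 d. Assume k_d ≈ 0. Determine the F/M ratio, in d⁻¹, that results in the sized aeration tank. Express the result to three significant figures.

F/M ≈ 0.284 d⁻¹

Biomass mass balance (decay neglected): V·X = Y·Q·(S₀ − S)·θ_c, so V = 0.483 × 2360 × (207 − 7.35) × 7.56 / 3390 = 507.5 m³.
Food-to-microorganism ratio F/M = Q S₀ / (V X) = 2360 × 207 / (507.5 × 3390) = 0.2839 d⁻¹.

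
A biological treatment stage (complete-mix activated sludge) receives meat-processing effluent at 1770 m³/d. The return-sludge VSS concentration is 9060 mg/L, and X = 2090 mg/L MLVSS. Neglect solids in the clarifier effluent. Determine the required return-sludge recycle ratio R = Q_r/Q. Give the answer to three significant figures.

R ≈ 0.300

Solids balance on the clarifier gives (1+R)X = R·X_r, so R = X/(X_r − X) = 2090 / (9060 − 2090) = 0.2999.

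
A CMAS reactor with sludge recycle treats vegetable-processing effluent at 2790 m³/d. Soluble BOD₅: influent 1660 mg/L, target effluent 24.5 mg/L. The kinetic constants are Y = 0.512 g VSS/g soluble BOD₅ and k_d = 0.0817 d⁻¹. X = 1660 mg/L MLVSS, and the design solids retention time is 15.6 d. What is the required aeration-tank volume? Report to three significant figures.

From the SRT design equation V = Y Q (S₀−S) θ_c / [X (1 + k_d θ_c)] = 0.512 × 2790 × (1660 − 24.5) × 15.6 / [1660 × (1 + 0.0817 × 15.6)] = 3.64×10^7 / 3776 = 9653 m³.

V ≈ 9650 m³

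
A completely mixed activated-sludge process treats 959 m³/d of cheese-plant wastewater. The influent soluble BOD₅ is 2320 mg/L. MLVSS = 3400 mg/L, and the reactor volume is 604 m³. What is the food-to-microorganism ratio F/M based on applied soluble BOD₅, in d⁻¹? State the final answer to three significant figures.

F/M ≈ 1.08 d⁻¹

Food-to-microorganism ratio F/M = Q S₀ / (V X) = 959 × 2320 / (604.0 × 3400) = 1.083 d⁻¹.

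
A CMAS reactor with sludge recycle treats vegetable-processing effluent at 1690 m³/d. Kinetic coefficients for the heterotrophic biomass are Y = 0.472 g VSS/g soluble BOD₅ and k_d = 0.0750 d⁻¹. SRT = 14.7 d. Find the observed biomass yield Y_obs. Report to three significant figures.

Observed yield with endogenous decay: Y_obs = Y / (1 + k_d·θ_c) = 0.472 / (1 + 0.0750 × 14.7) = 0.472 / 2.103 = 0.2245 g VSS/g soluble BOD₅.

Y_obs ≈ 0.224 g VSS/g soluble BOD₅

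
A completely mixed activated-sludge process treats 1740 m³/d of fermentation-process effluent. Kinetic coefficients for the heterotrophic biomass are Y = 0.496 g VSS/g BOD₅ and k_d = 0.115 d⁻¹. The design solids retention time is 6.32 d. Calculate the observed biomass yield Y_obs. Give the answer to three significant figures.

Y_obs ≈ 0.287 g VSS/g BOD₅

Observed yield with endogenous decay: Y_obs = Y / (1 + k_d·θ_c) = 0.496 / (1 + 0.115 × 6.32) = 0.496 / 1.727 = 0.2872 g VSS/g BOD₅.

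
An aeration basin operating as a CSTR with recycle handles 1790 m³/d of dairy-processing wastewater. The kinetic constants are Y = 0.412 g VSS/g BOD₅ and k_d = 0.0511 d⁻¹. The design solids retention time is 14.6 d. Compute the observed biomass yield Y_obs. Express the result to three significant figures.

The observed yield is Y_obs = Y/(1 + k_d·θ_c) = 0.412 / (1 + 0.0511 × 14.6) = 0.412 / 1.746 = 0.2360 g VSS per g BOD₅ removed.

Y_obs ≈ 0.236 g VSS/g BOD₅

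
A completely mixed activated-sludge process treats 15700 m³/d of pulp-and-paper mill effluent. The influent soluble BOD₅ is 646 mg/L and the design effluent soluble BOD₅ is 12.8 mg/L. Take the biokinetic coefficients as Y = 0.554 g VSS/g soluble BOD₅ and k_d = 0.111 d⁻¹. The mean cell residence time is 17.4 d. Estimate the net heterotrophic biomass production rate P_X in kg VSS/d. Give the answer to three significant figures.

Y_obs = Y / (1 + k_d θ_c) = 0.554 / (1 + 0.111 × 17.4) = 0.554 / 2.931 = 0.1890.
Q·(S₀ − S) = 15700 × (646 − 12.8) × 10⁻³ = 9941 kg/d removed.
Biomass produced: P_X = Y_obs·Q·ΔS = 0.1890 × 9941 ≈ 1879 kg VSS/d.

P_X ≈ 1880 kg VSS/d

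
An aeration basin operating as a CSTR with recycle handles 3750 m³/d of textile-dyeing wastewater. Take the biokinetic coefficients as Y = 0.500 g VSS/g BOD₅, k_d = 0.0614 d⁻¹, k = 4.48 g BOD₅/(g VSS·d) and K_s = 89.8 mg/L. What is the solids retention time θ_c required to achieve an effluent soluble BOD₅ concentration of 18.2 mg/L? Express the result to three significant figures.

From 1/θ_c = Y·k·S/(K_s + S) − k_d: Y·k·S/(K_s+S) = 0.500 × 4.48 × 18.2 / (89.8 + 18.2) = 0.3775 d⁻¹.
1/θ_c = 0.3775 − 0.0614 = 0.3161 d⁻¹, so θ_c = 3.164 d.

θ_c ≈ 3.16 d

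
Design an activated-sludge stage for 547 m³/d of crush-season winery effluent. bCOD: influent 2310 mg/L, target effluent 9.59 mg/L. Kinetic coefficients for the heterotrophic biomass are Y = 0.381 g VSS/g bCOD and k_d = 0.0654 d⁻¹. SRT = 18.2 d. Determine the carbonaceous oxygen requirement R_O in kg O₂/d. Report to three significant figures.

R_O ≈ 948 kg O₂/d

The observed yield is Y_obs = Y/(1 + k_d·θ_c) = 0.381 / (1 + 0.0654 × 18.2) = 0.381 / 2.190 = 0.1740 g VSS per g bCOD removed.
ΔS = 2310 − 9.59 = 2300 mg/L, so the substrate removal rate is 547 × 2300/1000 = 1258 kg bCOD/d.
P_X = Y_obs·Q·(S₀ − S) = 0.1740 × 1258 = 218.9 kg VSS/d.
Carbonaceous O₂ demand = substrate oxidised − cell-mass equivalent = 1258 − 1.42 × 218.9 = 947.5 kg O₂/d.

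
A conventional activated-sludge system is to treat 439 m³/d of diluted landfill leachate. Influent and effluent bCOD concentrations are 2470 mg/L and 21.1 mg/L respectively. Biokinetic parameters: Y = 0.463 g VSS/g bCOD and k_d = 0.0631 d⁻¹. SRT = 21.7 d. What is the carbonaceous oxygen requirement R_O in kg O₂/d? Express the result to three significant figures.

Y_obs = Y / (1 + k_d θ_c) = 0.463 / (1 + 0.0631 × 21.7) = 0.463 / 2.369 = 0.1954.
Mass of bCOD removed per day: Q(S₀ − S) = 439 × 2449 g/m³ = 1075 kg/d.
P_X = Y_obs·Q·(S₀ − S) = 0.1954 × 1075 = 210.1 kg VSS/d.
R_O = Q·ΔS − 1.42 P_X = 1075 − 298.3 = 776.7 kg O₂/d.

R_O ≈ 777 kg O₂/d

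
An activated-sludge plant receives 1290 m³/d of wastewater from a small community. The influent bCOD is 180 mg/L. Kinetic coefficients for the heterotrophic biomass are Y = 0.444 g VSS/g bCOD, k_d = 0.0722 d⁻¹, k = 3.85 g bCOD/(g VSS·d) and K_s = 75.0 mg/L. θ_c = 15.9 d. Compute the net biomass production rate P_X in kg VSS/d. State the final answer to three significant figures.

From the Monod/SRT balance for a CMAS, S = K_s·(1+k_d θ_c)/[θ_c·(Y k − k_d) − 1] = 75.0 × (1 + 0.0722 × 15.9) / [15.9 × (0.444 × 3.85 − 0.0722) − 1] = 161.1 / 25.03 = 6.436 mg/L.
The observed yield is Y_obs = Y/(1 + k_d·θ_c) = 0.444 / (1 + 0.0722 × 15.9) = 0.444 / 2.148 = 0.2067 g VSS per g bCOD removed.
Q·(S₀ − S) = 1290 × (180 − 6.44) × 10⁻³ = 223.9 kg/d removed.
Net biomass production P_X = Y_obs × Q·(S₀ − S) = 0.2067 × 223.9 = 46.28 kg VSS/d.

P_X ≈ 46.3 kg VSS/d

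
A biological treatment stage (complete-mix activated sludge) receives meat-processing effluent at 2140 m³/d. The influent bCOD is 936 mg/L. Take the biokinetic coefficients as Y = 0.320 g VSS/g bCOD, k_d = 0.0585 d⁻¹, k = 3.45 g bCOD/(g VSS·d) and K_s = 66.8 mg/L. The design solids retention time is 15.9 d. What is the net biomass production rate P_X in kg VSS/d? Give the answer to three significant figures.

P_X ≈ 329 kg VSS/d

For a completely mixed reactor with recycle the Lawrence–McCarty relation gives S = K_s·(1 + k_d·θ_c) / [θ_c·(Y·k − k_d) − 1] = 66.8 × (1 + 0.0585 × 15.9) / [15.9 × (0.320 × 3.45 − 0.0585) − 1] = 128.9 / 15.62 = 8.253 mg/L.
The observed yield is Y_obs = Y/(1 + k_d·θ_c) = 0.320 / (1 + 0.0585 × 15.9) = 0.320 / 1.930 = 0.1658 g VSS per g bCOD removed.
ΔS = 936 − 8.25 = 927.8 mg/L, so the substrate removal rate is 2140 × 927.8/1000 = 1985 kg bCOD/d.
P_X = Y_obs · Q(S₀ − S) = 0.1658 × 1985 = 329.2 kg VSS/d.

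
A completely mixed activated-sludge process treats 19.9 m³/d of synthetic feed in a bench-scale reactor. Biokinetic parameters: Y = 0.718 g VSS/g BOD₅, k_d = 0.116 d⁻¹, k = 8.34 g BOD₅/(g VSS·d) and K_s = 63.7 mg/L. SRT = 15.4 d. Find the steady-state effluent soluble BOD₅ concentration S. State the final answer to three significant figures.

S ≈ 1.98 mg/L

Effluent substrate depends only on kinetics and SRT: S = K_s(1 + k_d θ_c) / [θ_c(Yk − k_d) − 1] = 63.7 × (1 + 0.116 × 15.4) / [15.4 × (0.718 × 8.34 − 0.116) − 1] = 177.5 / 89.43 = 1.985 mg/L.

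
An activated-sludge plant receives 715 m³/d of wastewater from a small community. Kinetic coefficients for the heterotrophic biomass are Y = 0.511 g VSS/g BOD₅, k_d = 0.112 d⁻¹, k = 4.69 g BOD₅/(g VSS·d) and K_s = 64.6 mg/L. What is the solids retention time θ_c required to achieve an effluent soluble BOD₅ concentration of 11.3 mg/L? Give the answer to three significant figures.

θ_c ≈ 4.08 d

Specific growth rate at S = 11.3 mg/L: μ = YkS/(K_s+S) = 0.511·4.69·11.3/(64.6+11.3) = 0.3568 d⁻¹.
θ_c = 1/(μ − k_d) = 1/(0.3568 − 0.112) = 1/0.2448 = 4.085 d.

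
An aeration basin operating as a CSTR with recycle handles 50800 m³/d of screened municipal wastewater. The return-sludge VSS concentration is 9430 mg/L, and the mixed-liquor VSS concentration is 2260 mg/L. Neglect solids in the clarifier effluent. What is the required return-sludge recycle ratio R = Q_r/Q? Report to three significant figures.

R ≈ 0.315

Mass balance around the secondary clarifier (neglecting effluent solids): R = X / (X_r − X) = 2260 / (9430 − 2260) = 0.3152.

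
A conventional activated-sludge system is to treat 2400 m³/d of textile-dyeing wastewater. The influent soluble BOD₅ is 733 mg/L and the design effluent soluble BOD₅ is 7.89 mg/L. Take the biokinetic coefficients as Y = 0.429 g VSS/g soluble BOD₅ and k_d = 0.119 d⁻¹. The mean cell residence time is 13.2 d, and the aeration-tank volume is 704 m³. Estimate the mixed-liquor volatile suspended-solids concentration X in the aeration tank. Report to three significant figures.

X ≈ 5450 mg/L

Solving the biomass balance for X: X = Y Q (S₀−S) θ_c / [V (1+k_d θ_c)] = 0.429 × 2400 × (733 − 7.89) × 13.2 / [704 × (1 + 0.119 × 13.2)] = 5445 mg/L.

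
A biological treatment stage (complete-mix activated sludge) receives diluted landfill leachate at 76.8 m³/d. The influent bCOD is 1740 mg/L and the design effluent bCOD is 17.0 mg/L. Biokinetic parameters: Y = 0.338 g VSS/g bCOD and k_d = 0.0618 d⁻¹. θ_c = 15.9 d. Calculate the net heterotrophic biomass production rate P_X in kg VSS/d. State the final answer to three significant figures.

Correct the yield for decay: Y_obs = Y/(1 + k_d θ_c) = 0.338 / (1 + 0.0618 × 15.9) = 0.338 / 1.983 = 0.1705.
Substrate removed = Q·(S₀ − S) = 76.8 m³/d × (1740 − 17.0) g/m³ = 1.32×10^5 g/d = 132.3 kg/d.
Net biomass production P_X = Y_obs × Q·(S₀ − S) = 0.1705 × 132.3 = 22.56 kg VSS/d.

P_X ≈ 22.6 kg VSS/d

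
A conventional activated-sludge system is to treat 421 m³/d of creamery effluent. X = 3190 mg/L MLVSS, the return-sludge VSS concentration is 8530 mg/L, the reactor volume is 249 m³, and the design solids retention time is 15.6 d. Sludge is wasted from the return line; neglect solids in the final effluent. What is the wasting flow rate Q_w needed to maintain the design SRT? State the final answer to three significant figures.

Q_w ≈ 5.97 m³/d

θ_c = V·X/(Q_w·X_r) when wasting from the recycle, so Q_w = V·X/(θ_c·X_r) = 249.0 × 3190 / (15.6 × 8530) = 5.969 m³/d.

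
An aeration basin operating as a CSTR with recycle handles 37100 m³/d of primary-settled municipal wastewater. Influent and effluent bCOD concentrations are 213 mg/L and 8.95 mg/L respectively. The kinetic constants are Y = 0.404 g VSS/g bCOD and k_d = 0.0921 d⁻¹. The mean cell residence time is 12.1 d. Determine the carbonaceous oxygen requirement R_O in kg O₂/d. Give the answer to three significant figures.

R_O ≈ 5520 kg O₂/d

The observed yield is Y_obs = Y/(1 + k_d·θ_c) = 0.404 / (1 + 0.0921 × 12.1) = 0.404 / 2.114 = 0.1911 g VSS per g bCOD removed.
ΔS = 213 − 8.95 = 204.1 mg/L, so the substrate removal rate is 37100 × 204.1/1000 = 7570 kg bCOD/d.
Net sludge production P_X = 0.1911 × 7570 = 1446 kg VSS/d.
R_O = Q·ΔS − 1.42 P_X = 7570 − 2054 = 5516 kg O₂/d.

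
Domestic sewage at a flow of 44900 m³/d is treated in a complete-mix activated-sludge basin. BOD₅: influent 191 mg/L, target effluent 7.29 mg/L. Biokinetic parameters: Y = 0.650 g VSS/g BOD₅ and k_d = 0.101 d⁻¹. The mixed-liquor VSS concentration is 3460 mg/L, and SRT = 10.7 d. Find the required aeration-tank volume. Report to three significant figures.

V ≈ 7970 m³

From the SRT design equation V = Y Q (S₀−S) θ_c / [X (1 + k_d θ_c)] = 0.650 × 44900 × (191 − 7.29) × 10.7 / [3460 × (1 + 0.101 × 10.7)] = 5.74×10^7 / 7199 = 7969 m³.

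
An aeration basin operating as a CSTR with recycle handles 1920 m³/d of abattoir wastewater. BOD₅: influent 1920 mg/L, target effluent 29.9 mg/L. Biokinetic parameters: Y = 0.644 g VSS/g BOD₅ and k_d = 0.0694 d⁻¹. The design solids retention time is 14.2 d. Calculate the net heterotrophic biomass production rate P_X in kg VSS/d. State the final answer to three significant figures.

Correct the yield for decay: Y_obs = Y/(1 + k_d θ_c) = 0.644 / (1 + 0.0694 × 14.2) = 0.644 / 1.985 = 0.3244.
Substrate removed = Q·(S₀ − S) = 1920 m³/d × (1920 − 29.9) g/m³ = 3.63×10^6 g/d = 3629 kg/d.
So the net sludge growth is P_X = 0.3244 × 3629 = 1177 kg VSS/d.

P_X ≈ 1180 kg VSS/d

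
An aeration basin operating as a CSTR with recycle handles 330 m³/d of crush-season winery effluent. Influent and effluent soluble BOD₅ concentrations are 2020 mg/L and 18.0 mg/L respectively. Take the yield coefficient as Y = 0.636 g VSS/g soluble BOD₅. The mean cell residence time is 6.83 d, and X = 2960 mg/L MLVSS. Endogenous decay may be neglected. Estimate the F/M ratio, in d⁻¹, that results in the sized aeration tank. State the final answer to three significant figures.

With k_d = 0 the design equation reduces to V = Y Q (S₀−S) θ_c / X = 0.636 × 330 × (2020 − 18.0) × 6.83 / 2960 = 969.5 m³.
F/M = Q·S₀ / (V·X) = 330 × 2020 / (969.5 × 2960) = 0.2323 g soluble BOD₅·(g VSS·d)⁻¹.

F/M ≈ 0.232 d⁻¹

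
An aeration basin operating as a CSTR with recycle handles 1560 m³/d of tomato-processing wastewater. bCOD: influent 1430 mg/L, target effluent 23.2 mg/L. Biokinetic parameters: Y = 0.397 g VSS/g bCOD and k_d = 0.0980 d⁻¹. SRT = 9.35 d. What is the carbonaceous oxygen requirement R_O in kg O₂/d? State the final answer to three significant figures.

Correct the yield for decay: Y_obs = Y/(1 + k_d θ_c) = 0.397 / (1 + 0.0980 × 9.35) = 0.397 / 1.916 = 0.2072.
ΔS = 1430 − 23.2 = 1407 mg/L, so the substrate removal rate is 1560 × 1407/1000 = 2195 kg bCOD/d.
Net sludge production P_X = 0.2072 × 2195 = 454.7 kg VSS/d.
Carbonaceous O₂ demand = substrate oxidised − cell-mass equivalent = 2195 − 1.42 × 454.7 = 1549 kg O₂/d.

R_O ≈ 1550 kg O₂/d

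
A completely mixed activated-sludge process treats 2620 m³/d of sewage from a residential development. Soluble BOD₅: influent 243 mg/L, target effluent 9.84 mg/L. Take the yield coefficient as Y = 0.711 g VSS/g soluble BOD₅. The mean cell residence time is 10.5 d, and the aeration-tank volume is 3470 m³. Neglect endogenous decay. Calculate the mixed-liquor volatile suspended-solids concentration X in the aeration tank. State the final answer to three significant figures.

X ≈ 1310 mg/L

X = Y·Q·ΔS·θ_c / V = 0.711 × 2620 × (243 − 9.84) × 10.5 / 3470 = 1314 mg/L.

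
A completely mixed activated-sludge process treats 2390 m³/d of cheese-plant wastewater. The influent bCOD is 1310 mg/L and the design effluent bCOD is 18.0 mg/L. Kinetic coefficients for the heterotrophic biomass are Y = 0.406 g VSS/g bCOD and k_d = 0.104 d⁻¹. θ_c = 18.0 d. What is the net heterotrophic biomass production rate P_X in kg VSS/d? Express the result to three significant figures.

Y_obs = Y / (1 + k_d θ_c) = 0.406 / (1 + 0.104 × 18.0) = 0.406 / 2.872 = 0.1414.
Substrate removed = Q·(S₀ − S) = 2390 m³/d × (1310 − 18.0) g/m³ = 3.09×10^6 g/d = 3088 kg/d.
Biomass produced: P_X = Y_obs·Q·ΔS = 0.1414 × 3088 ≈ 436.5 kg VSS/d.

P_X ≈ 437 kg VSS/d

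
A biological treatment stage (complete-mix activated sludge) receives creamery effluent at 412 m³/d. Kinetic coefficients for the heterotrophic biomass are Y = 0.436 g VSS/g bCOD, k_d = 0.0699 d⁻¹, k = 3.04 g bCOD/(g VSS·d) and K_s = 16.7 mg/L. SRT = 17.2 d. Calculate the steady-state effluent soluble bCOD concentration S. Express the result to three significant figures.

Effluent substrate depends only on kinetics and SRT: S = K_s(1 + k_d θ_c) / [θ_c(Yk − k_d) − 1] = 16.7 × (1 + 0.0699 × 17.2) / [17.2 × (0.436 × 3.04 − 0.0699) − 1] = 36.78 / 20.60 = 1.786 mg/L.

S ≈ 1.79 mg/L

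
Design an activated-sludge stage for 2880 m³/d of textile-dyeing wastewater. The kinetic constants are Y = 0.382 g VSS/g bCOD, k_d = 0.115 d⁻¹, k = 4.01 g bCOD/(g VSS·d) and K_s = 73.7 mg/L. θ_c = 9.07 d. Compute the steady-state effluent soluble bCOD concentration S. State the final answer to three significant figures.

From the Monod/SRT balance for a CMAS, S = K_s·(1+k_d θ_c)/[θ_c·(Y k − k_d) − 1] = 73.7 × (1 + 0.115 × 9.07) / [9.07 × (0.382 × 4.01 − 0.115) − 1] = 150.6 / 11.85 = 12.71 mg/L.

S ≈ 12.7 mg/L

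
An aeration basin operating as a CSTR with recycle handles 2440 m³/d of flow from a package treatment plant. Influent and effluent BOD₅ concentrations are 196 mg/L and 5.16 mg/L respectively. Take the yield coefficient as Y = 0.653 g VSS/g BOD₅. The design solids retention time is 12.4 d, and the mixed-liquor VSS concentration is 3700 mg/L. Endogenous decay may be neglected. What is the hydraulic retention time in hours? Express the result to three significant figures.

With k_d = 0 the design equation reduces to V = Y Q (S₀−S) θ_c / X = 0.653 × 2440 × (196 − 5.16) × 12.4 / 3700 = 1019 m³.
Hydraulic retention time τ = V/Q = 1019 / 2440 = 0.4176 d = 10.02 h.

τ ≈ 10.0 h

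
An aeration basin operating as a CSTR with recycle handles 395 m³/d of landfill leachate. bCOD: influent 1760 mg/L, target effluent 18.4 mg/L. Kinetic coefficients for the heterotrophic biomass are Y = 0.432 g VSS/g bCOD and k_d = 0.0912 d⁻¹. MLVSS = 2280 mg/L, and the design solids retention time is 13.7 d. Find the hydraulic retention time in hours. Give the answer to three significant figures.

τ ≈ 48.2 h

From the SRT design equation V = Y Q (S₀−S) θ_c / [X (1 + k_d θ_c)] = 0.432 × 395 × (1760 − 18.4) × 13.7 / [2280 × (1 + 0.0912 × 13.7)] = 4.07×10^6 / 5129 = 793.9 m³.
τ = V/Q = 793.9/395 = 2.010 d, or 48.23 h.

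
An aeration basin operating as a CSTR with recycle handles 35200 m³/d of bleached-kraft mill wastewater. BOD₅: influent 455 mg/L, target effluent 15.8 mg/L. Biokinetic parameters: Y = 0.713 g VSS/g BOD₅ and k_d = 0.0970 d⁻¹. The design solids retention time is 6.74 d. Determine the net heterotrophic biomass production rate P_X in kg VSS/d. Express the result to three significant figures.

P_X ≈ 6670 kg VSS/d

Observed yield with endogenous decay: Y_obs = Y / (1 + k_d·θ_c) = 0.713 / (1 + 0.0970 × 6.74) = 0.713 / 1.654 = 0.4311 g VSS/g BOD₅.
ΔS = 455 − 15.8 = 439.2 mg/L, so the substrate removal rate is 35200 × 439.2/1000 = 15460 kg BOD₅/d.
Net biomass production P_X = Y_obs × Q·(S₀ − S) = 0.4311 × 15460 = 6665 kg VSS/d.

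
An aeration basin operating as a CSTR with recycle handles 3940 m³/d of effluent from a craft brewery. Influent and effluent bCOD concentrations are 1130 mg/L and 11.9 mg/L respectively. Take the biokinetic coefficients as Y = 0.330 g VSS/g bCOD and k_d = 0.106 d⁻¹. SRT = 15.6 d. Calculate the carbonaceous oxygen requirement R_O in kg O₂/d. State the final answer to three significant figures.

R_O ≈ 3630 kg O₂/d

Y_obs = Y / (1 + k_d θ_c) = 0.330 / (1 + 0.106 × 15.6) = 0.330 / 2.654 = 0.1244.
Substrate removed = Q·(S₀ − S) = 3940 m³/d × (1130 − 11.9) g/m³ = 4.41×10^6 g/d = 4405 kg/d.
P_X = Y_obs·Q·(S₀ − S) = 0.1244 × 4405 = 547.8 kg VSS/d.
R_O = Q·(S₀ − S) − 1.42·P_X = 4405 − 1.42 × 547.8 = 3627 kg O₂/d.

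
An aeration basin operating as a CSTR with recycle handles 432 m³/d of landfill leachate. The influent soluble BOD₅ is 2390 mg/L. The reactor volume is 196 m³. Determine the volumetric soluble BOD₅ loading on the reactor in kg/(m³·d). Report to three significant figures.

Applied soluble BOD₅ load per unit volume = Q·S₀/V = (432 × 2390/1000)/196.0 = 5.268 kg soluble BOD₅·m⁻³·d⁻¹.

L_v ≈ 5.27 kg soluble BOD₅/(m³·d)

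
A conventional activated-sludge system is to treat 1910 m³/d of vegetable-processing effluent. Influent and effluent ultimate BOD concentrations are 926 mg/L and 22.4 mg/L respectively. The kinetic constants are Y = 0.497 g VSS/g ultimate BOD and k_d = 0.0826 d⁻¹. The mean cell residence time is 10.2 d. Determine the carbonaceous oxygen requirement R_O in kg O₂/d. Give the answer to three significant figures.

R_O ≈ 1060 kg O₂/d

Observed yield with endogenous decay: Y_obs = Y / (1 + k_d·θ_c) = 0.497 / (1 + 0.0826 × 10.2) = 0.497 / 1.843 = 0.2697 g VSS/g ultimate BOD.
Mass of ultimate BOD removed per day: Q(S₀ − S) = 1910 × 903.6 g/m³ = 1726 kg/d.
Biomass synthesised: P_X = Y_obs × 1726 = 465.5 kg VSS/d.
R_O = Q·ΔS − 1.42 P_X = 1726 − 661.1 = 1065 kg O₂/d.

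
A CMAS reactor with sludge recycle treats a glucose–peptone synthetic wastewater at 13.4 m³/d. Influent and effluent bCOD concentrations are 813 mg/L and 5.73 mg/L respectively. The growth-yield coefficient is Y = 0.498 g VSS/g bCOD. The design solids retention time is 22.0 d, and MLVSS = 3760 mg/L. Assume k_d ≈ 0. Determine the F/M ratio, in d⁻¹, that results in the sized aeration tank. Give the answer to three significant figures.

F/M ≈ 0.0919 d⁻¹

With k_d = 0 the design equation reduces to V = Y Q (S₀−S) θ_c / X = 0.498 × 13.4 × (813 − 5.73) × 22.0 / 3760 = 31.52 m³.
F/M = applied load / biomass = Q·S₀/(V·X) = 13.4 × 813 / (31.52 × 3760) = 0.09192 d⁻¹.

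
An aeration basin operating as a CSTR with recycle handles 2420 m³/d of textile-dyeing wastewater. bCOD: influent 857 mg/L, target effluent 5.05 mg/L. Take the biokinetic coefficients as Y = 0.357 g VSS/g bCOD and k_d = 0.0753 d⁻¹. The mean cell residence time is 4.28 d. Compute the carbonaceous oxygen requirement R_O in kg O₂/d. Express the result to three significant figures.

Correct the yield for decay: Y_obs = Y/(1 + k_d θ_c) = 0.357 / (1 + 0.0753 × 4.28) = 0.357 / 1.322 = 0.2700.
Q·(S₀ − S) = 2420 × (857 − 5.05) × 10⁻³ = 2062 kg/d removed.
Biomass synthesised: P_X = Y_obs × 2062 = 556.6 kg VSS/d.
Carbonaceous O₂ demand = substrate oxidised − cell-mass equivalent = 2062 − 1.42 × 556.6 = 1271 kg O₂/d.

R_O ≈ 1270 kg O₂/d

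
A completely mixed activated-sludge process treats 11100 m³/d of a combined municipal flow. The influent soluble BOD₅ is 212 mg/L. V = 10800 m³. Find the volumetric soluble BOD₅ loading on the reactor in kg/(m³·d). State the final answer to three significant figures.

Volumetric loading L_v = Q·S₀ / V = 11100 × 212 g/m³ / 10800 m³ = 217.9 g/(m³·d) = 0.2179 kg soluble BOD₅/(m³·d).

L_v ≈ 0.218 kg soluble BOD₅/(m³·d)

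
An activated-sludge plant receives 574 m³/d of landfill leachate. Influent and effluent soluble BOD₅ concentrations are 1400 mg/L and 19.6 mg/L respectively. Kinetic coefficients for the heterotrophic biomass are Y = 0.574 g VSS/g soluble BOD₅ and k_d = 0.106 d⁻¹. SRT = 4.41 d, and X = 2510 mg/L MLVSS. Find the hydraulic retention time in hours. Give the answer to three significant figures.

τ ≈ 22.8 h

Steady-state biomass mass balance: V·X·(1 + k_d·θ_c) = Y·Q·(S₀ − S)·θ_c, so V = 0.574 × 574 × (1400 − 19.6) × 4.41 / [2510 × (1 + 0.106 × 4.41)] = 2.01×10^6 / 3683 = 544.5 m³.
Hydraulic retention time τ = V/Q = 544.5 / 574 = 0.9487 d = 22.77 h.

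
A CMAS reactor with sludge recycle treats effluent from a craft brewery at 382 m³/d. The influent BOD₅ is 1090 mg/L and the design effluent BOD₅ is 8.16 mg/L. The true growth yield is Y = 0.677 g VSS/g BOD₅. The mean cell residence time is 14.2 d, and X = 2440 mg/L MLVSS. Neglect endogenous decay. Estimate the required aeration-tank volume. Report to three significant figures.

With k_d = 0 the design equation reduces to V = Y Q (S₀−S) θ_c / X = 0.677 × 382 × (1090 − 8.16) × 14.2 / 2440 = 1628 m³.

V ≈ 1630 m³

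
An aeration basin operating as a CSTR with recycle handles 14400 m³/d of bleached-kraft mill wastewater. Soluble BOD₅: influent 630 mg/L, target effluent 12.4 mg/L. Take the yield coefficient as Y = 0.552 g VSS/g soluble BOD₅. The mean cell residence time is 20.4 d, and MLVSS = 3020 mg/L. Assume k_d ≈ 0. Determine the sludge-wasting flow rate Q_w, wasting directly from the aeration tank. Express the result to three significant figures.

With k_d = 0 the design equation reduces to V = Y Q (S₀−S) θ_c / X = 0.552 × 14400 × (630 − 12.4) × 20.4 / 3020 = 33161 m³.
Wasting from the aeration tank: Q_w = V / θ_c = 33161 / 20.4 = 1626 m³/d.

Q_w ≈ 1630 m³/d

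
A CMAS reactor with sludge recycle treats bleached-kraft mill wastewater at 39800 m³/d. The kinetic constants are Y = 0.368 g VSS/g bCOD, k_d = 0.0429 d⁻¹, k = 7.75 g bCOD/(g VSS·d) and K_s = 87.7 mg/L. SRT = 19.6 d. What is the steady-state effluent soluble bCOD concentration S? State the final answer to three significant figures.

S ≈ 2.99 mg/L

From the Monod/SRT balance for a CMAS, S = K_s·(1+k_d θ_c)/[θ_c·(Y k − k_d) − 1] = 87.7 × (1 + 0.0429 × 19.6) / [19.6 × (0.368 × 7.75 − 0.0429) − 1] = 161.4 / 54.06 = 2.986 mg/L.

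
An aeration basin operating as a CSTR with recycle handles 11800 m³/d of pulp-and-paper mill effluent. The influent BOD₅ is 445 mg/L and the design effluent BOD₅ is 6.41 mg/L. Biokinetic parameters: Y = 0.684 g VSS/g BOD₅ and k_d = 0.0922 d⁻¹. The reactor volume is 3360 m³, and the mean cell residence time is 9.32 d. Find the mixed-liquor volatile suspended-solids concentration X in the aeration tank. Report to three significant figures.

From V·X·(1 + k_d·θ_c) = Y·Q·(S₀ − S)·θ_c: X = 0.684 × 11800 × (445 − 6.41) × 9.32 / [3360 × (1 + 0.0922 × 9.32)] = 5281 mg/L.

X ≈ 5280 mg/L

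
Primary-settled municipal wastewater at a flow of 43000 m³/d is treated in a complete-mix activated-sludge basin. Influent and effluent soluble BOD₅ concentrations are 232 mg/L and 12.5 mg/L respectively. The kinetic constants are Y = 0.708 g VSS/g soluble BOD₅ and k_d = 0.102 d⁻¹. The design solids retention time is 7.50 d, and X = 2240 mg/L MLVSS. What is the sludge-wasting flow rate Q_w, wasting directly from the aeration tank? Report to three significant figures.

Rearranging the biomass balance for a CMAS with decay, V = Y·Q·ΔS·θ_c / [X·(1+k_d θ_c)] = 0.708 × 43000 × (232 − 12.5) × 7.50 / [2240 × (1 + 0.102 × 7.50)] = 5.01×10^7 / 3954 = 12677 m³.
For wasting at MLVSS concentration, Q_w = V/θ_c = 12677/7.50 = 1690 m³/d.

Q_w ≈ 1690 m³/d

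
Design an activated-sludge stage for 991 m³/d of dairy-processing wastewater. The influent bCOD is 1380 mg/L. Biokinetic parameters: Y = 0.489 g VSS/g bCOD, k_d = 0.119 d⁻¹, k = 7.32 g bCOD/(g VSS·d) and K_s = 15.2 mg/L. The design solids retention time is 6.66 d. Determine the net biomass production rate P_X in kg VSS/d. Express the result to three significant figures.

For a completely mixed reactor with recycle the Lawrence–McCarty relation gives S = K_s·(1 + k_d·θ_c) / [θ_c·(Y·k − k_d) − 1] = 15.2 × (1 + 0.119 × 6.66) / [6.66 × (0.489 × 7.32 − 0.119) − 1] = 27.25 / 22.05 = 1.236 mg/L.
Correct the yield for decay: Y_obs = Y/(1 + k_d θ_c) = 0.489 / (1 + 0.119 × 6.66) = 0.489 / 1.793 = 0.2728.
Substrate removed = Q·(S₀ − S) = 991 m³/d × (1380 − 1.24) g/m³ = 1.37×10^6 g/d = 1366 kg/d.
Net biomass production P_X = Y_obs × Q·(S₀ − S) = 0.2728 × 1366 = 372.7 kg VSS/d.

P_X ≈ 373 kg VSS/d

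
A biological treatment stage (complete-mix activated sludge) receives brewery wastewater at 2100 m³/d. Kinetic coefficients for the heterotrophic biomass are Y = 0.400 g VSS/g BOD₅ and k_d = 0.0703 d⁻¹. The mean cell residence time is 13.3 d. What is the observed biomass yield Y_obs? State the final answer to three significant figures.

Observed yield with endogenous decay: Y_obs = Y / (1 + k_d·θ_c) = 0.400 / (1 + 0.0703 × 13.3) = 0.400 / 1.935 = 0.2067 g VSS/g BOD₅.

Y_obs ≈ 0.207 g VSS/g BOD₅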